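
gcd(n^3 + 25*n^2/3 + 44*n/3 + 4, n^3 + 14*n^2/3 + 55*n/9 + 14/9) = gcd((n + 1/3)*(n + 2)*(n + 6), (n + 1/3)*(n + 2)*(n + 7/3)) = n^2 + 7*n/3 + 2/3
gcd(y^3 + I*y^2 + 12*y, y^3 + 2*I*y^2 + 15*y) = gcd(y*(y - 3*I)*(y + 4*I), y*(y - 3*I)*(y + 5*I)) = y^2 - 3*I*y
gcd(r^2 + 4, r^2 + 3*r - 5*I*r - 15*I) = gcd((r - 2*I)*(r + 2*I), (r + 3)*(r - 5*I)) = 1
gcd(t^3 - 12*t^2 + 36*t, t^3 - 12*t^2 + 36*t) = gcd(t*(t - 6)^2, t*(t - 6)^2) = t^3 - 12*t^2 + 36*t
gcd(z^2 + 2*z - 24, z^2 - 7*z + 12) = z - 4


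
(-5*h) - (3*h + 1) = -8*h - 1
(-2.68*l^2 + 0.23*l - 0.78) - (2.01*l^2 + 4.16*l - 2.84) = -4.69*l^2 - 3.93*l + 2.06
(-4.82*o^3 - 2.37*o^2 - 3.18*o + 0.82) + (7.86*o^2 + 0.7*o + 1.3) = -4.82*o^3 + 5.49*o^2 - 2.48*o + 2.12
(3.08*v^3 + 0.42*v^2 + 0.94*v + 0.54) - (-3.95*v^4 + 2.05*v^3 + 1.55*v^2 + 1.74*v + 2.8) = 3.95*v^4 + 1.03*v^3 - 1.13*v^2 - 0.8*v - 2.26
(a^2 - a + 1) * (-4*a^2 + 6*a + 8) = -4*a^4 + 10*a^3 - 2*a^2 - 2*a + 8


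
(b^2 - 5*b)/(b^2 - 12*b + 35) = b/(b - 7)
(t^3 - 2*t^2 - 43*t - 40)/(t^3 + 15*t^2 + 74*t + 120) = (t^2 - 7*t - 8)/(t^2 + 10*t + 24)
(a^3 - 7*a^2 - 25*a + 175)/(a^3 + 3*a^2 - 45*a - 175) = (a - 5)/(a + 5)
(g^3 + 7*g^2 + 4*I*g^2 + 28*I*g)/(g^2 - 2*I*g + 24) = g*(g + 7)/(g - 6*I)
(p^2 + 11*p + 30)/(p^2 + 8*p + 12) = (p + 5)/(p + 2)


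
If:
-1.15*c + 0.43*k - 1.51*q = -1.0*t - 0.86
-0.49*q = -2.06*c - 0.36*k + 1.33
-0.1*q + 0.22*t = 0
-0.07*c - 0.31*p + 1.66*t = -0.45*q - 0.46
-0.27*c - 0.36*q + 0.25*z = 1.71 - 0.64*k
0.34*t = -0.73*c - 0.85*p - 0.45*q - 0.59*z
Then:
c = 1.26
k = -9.63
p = -16.21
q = -4.48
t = -2.04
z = 26.39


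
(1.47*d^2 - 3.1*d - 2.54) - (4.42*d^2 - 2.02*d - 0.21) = -2.95*d^2 - 1.08*d - 2.33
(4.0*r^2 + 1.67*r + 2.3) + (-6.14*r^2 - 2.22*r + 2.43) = -2.14*r^2 - 0.55*r + 4.73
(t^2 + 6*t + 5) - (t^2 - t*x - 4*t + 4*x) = t*x + 10*t - 4*x + 5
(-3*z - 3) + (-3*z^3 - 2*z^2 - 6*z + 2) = -3*z^3 - 2*z^2 - 9*z - 1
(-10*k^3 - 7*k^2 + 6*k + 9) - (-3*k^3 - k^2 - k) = -7*k^3 - 6*k^2 + 7*k + 9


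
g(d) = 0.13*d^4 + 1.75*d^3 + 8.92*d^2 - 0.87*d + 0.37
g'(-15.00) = -842.22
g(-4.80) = 85.54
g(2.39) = 77.38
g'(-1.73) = -18.71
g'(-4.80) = -23.05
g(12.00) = 6994.09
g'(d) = 0.52*d^3 + 5.25*d^2 + 17.84*d - 0.87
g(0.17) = 0.49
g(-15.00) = 2695.42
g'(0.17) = 2.32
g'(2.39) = 78.86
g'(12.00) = 1867.77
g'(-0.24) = -4.86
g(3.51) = 202.62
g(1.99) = 49.79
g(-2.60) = 38.11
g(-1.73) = 20.68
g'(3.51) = 148.92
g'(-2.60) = -20.90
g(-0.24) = 1.07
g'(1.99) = 59.52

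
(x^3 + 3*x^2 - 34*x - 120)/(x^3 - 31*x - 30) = (x + 4)/(x + 1)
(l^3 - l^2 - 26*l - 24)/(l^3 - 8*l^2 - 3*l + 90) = (l^2 + 5*l + 4)/(l^2 - 2*l - 15)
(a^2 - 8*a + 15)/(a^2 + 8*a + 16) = (a^2 - 8*a + 15)/(a^2 + 8*a + 16)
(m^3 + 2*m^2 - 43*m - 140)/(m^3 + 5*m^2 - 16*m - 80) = (m - 7)/(m - 4)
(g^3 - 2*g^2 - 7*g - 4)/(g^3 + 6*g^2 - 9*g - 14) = (g^2 - 3*g - 4)/(g^2 + 5*g - 14)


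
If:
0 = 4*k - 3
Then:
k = 3/4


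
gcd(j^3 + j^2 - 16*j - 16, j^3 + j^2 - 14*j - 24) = j - 4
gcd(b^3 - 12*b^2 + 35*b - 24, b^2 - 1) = b - 1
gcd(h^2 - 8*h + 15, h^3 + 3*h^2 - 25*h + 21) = h - 3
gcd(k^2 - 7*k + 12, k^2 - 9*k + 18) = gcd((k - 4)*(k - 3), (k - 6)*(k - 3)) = k - 3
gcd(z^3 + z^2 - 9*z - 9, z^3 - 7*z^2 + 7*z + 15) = z^2 - 2*z - 3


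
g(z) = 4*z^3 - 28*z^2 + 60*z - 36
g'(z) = 12*z^2 - 56*z + 60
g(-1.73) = -244.31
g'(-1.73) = 192.79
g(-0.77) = -100.63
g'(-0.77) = 110.23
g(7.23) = 445.89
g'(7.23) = 282.39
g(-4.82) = -1423.63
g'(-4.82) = 608.71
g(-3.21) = -649.42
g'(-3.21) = 363.41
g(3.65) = 4.48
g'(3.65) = 15.47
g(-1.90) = -278.52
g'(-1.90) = 209.72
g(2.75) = 0.44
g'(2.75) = -3.25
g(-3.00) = -576.00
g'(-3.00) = 336.00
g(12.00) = 3564.00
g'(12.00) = 1116.00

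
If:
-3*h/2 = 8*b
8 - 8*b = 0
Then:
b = 1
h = -16/3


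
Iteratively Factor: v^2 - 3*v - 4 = (v + 1)*(v - 4)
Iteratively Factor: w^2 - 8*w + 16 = (w - 4)*(w - 4)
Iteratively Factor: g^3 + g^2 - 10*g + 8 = (g + 4)*(g^2 - 3*g + 2) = (g - 1)*(g + 4)*(g - 2)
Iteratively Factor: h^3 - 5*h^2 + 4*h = (h - 1)*(h^2 - 4*h) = (h - 4)*(h - 1)*(h)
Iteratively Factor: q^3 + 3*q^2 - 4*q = (q + 4)*(q^2 - q) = (q - 1)*(q + 4)*(q)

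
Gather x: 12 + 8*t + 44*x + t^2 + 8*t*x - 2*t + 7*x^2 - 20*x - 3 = t^2 + 6*t + 7*x^2 + x*(8*t + 24) + 9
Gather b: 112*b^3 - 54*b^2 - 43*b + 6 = 112*b^3 - 54*b^2 - 43*b + 6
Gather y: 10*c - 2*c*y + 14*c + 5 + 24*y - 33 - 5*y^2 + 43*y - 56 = 24*c - 5*y^2 + y*(67 - 2*c) - 84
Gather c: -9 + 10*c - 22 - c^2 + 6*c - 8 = -c^2 + 16*c - 39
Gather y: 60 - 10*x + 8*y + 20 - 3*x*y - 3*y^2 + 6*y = -10*x - 3*y^2 + y*(14 - 3*x) + 80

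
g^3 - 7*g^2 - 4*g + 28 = (g - 7)*(g - 2)*(g + 2)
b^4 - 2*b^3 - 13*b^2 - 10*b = b*(b - 5)*(b + 1)*(b + 2)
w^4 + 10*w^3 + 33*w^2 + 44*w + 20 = (w + 1)*(w + 2)^2*(w + 5)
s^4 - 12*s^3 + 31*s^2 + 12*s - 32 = (s - 8)*(s - 4)*(s - 1)*(s + 1)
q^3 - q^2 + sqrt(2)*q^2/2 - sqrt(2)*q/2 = q*(q - 1)*(q + sqrt(2)/2)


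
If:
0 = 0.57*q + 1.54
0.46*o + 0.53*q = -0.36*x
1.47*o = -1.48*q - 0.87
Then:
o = 2.13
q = -2.70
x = 1.26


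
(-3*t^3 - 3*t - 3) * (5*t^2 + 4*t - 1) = -15*t^5 - 12*t^4 - 12*t^3 - 27*t^2 - 9*t + 3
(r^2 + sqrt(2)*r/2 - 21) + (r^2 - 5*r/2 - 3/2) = 2*r^2 - 5*r/2 + sqrt(2)*r/2 - 45/2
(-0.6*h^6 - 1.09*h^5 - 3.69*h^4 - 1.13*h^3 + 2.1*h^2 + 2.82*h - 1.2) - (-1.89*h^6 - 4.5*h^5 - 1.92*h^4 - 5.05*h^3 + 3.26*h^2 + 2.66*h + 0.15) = 1.29*h^6 + 3.41*h^5 - 1.77*h^4 + 3.92*h^3 - 1.16*h^2 + 0.16*h - 1.35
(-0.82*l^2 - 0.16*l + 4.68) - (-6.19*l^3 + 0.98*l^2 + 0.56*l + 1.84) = 6.19*l^3 - 1.8*l^2 - 0.72*l + 2.84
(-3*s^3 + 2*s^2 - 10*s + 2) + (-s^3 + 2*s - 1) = -4*s^3 + 2*s^2 - 8*s + 1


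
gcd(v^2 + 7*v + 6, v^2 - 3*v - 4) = v + 1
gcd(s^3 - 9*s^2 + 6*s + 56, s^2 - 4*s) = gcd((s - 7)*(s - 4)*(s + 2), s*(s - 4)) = s - 4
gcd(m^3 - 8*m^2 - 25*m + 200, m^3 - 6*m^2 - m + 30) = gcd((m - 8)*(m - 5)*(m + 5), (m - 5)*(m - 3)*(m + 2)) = m - 5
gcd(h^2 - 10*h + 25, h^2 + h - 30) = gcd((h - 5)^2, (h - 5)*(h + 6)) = h - 5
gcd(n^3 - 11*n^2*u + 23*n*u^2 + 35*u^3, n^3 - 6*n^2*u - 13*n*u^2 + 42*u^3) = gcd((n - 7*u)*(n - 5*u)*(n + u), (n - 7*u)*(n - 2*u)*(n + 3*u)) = -n + 7*u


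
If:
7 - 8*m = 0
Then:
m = 7/8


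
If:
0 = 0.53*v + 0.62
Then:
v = -1.17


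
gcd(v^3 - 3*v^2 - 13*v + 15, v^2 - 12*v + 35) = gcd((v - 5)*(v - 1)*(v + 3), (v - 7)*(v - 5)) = v - 5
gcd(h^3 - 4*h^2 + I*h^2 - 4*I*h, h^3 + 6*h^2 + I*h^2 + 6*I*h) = h^2 + I*h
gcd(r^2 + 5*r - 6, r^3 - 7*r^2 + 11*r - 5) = r - 1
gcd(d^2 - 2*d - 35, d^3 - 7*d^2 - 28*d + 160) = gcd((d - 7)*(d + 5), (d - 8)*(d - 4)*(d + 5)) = d + 5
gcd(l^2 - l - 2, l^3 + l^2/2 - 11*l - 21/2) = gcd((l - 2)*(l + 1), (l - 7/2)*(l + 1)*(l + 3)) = l + 1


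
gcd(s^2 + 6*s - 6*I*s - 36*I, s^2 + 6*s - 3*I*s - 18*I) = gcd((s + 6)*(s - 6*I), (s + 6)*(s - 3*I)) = s + 6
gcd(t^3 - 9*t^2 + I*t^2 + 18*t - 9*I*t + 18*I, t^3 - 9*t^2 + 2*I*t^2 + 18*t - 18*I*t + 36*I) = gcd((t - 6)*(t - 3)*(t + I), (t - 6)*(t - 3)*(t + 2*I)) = t^2 - 9*t + 18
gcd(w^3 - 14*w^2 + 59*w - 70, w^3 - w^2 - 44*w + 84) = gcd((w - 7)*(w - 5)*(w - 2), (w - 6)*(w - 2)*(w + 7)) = w - 2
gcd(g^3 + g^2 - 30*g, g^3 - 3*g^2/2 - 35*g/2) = g^2 - 5*g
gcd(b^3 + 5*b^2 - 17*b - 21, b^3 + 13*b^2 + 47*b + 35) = b^2 + 8*b + 7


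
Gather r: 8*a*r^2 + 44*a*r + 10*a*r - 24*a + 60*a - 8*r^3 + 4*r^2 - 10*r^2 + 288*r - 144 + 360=36*a - 8*r^3 + r^2*(8*a - 6) + r*(54*a + 288) + 216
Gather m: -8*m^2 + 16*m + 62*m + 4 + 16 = -8*m^2 + 78*m + 20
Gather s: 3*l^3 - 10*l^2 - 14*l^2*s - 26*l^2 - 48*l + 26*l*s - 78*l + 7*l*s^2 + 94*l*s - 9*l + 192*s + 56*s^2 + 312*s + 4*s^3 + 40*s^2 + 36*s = 3*l^3 - 36*l^2 - 135*l + 4*s^3 + s^2*(7*l + 96) + s*(-14*l^2 + 120*l + 540)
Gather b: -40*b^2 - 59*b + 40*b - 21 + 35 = -40*b^2 - 19*b + 14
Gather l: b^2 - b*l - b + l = b^2 - b + l*(1 - b)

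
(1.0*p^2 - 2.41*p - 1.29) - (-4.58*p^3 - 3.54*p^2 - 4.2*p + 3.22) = 4.58*p^3 + 4.54*p^2 + 1.79*p - 4.51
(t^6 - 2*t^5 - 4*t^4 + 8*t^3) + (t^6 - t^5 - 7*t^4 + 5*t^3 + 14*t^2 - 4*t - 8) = 2*t^6 - 3*t^5 - 11*t^4 + 13*t^3 + 14*t^2 - 4*t - 8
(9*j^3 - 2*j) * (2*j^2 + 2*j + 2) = 18*j^5 + 18*j^4 + 14*j^3 - 4*j^2 - 4*j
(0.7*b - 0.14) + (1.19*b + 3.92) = 1.89*b + 3.78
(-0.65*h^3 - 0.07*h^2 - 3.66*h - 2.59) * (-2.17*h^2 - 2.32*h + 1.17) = 1.4105*h^5 + 1.6599*h^4 + 7.3441*h^3 + 14.0296*h^2 + 1.7266*h - 3.0303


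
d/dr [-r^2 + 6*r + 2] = 6 - 2*r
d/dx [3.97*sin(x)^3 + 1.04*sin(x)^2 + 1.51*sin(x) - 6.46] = (11.91*sin(x)^2 + 2.08*sin(x) + 1.51)*cos(x)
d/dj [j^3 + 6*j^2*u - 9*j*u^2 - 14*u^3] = 3*j^2 + 12*j*u - 9*u^2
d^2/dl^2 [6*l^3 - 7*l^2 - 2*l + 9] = 36*l - 14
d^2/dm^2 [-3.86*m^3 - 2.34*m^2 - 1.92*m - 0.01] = -23.16*m - 4.68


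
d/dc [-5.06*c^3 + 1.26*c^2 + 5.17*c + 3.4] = -15.18*c^2 + 2.52*c + 5.17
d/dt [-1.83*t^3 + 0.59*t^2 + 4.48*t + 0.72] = -5.49*t^2 + 1.18*t + 4.48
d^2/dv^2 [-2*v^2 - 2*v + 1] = -4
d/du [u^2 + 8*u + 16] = 2*u + 8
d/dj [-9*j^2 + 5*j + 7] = 5 - 18*j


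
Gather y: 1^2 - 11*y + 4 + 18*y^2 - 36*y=18*y^2 - 47*y + 5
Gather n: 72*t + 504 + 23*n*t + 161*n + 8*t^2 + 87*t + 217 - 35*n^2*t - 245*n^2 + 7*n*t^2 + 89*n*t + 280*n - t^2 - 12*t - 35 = n^2*(-35*t - 245) + n*(7*t^2 + 112*t + 441) + 7*t^2 + 147*t + 686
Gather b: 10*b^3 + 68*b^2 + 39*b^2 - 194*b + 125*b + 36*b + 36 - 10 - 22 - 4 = 10*b^3 + 107*b^2 - 33*b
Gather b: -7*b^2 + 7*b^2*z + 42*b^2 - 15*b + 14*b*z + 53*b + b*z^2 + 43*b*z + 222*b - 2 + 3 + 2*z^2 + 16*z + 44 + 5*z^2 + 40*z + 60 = b^2*(7*z + 35) + b*(z^2 + 57*z + 260) + 7*z^2 + 56*z + 105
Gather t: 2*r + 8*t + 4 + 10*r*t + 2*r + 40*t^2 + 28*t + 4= 4*r + 40*t^2 + t*(10*r + 36) + 8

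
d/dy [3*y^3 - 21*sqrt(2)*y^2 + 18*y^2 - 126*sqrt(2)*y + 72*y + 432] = 9*y^2 - 42*sqrt(2)*y + 36*y - 126*sqrt(2) + 72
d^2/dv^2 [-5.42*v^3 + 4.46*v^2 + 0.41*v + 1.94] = 8.92 - 32.52*v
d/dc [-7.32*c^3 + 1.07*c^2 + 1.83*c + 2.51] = -21.96*c^2 + 2.14*c + 1.83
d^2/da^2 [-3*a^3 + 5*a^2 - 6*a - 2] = 10 - 18*a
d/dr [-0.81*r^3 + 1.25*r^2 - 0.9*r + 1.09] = -2.43*r^2 + 2.5*r - 0.9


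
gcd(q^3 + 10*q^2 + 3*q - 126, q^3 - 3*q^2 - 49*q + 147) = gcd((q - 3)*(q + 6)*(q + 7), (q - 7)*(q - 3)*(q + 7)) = q^2 + 4*q - 21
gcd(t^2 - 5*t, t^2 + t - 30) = t - 5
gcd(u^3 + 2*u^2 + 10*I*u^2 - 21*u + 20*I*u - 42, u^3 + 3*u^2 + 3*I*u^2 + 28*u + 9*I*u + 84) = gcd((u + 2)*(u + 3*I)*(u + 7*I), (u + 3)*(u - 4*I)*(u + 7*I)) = u + 7*I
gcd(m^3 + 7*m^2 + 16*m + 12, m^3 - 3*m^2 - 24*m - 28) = m^2 + 4*m + 4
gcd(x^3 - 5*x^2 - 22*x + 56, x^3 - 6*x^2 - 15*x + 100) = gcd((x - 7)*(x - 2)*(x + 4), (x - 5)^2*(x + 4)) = x + 4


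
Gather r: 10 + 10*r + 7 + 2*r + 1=12*r + 18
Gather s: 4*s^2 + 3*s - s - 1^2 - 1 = 4*s^2 + 2*s - 2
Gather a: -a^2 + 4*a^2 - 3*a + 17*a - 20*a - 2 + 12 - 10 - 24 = 3*a^2 - 6*a - 24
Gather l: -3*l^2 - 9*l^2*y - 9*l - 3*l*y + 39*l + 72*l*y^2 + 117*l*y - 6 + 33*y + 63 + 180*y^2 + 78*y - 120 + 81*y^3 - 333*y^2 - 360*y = l^2*(-9*y - 3) + l*(72*y^2 + 114*y + 30) + 81*y^3 - 153*y^2 - 249*y - 63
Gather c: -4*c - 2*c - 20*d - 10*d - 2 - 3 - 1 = -6*c - 30*d - 6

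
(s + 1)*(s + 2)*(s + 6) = s^3 + 9*s^2 + 20*s + 12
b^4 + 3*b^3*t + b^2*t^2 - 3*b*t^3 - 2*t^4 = (b - t)*(b + t)^2*(b + 2*t)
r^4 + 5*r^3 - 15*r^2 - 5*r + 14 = (r - 2)*(r - 1)*(r + 1)*(r + 7)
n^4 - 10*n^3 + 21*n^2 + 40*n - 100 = (n - 5)^2*(n - 2)*(n + 2)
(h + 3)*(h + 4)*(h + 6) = h^3 + 13*h^2 + 54*h + 72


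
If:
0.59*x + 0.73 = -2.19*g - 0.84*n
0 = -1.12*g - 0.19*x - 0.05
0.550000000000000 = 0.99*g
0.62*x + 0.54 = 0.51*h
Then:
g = 0.56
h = -3.24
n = 0.17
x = -3.54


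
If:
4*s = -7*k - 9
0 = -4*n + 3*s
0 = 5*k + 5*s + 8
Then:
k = -13/15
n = -11/20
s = -11/15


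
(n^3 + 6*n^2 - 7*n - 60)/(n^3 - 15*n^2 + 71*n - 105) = (n^2 + 9*n + 20)/(n^2 - 12*n + 35)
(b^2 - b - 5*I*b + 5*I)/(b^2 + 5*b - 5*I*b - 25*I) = (b - 1)/(b + 5)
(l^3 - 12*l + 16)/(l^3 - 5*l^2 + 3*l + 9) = (l^3 - 12*l + 16)/(l^3 - 5*l^2 + 3*l + 9)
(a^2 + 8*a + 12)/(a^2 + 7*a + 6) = (a + 2)/(a + 1)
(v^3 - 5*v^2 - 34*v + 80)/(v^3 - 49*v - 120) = (v - 2)/(v + 3)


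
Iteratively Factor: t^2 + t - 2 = (t - 1)*(t + 2)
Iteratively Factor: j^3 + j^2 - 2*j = (j)*(j^2 + j - 2) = j*(j + 2)*(j - 1)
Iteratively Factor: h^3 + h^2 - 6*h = (h - 2)*(h^2 + 3*h) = (h - 2)*(h + 3)*(h)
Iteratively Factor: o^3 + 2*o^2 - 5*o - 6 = (o - 2)*(o^2 + 4*o + 3) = (o - 2)*(o + 1)*(o + 3)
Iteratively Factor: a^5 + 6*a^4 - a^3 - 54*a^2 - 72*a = (a)*(a^4 + 6*a^3 - a^2 - 54*a - 72) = a*(a + 4)*(a^3 + 2*a^2 - 9*a - 18) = a*(a + 3)*(a + 4)*(a^2 - a - 6) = a*(a - 3)*(a + 3)*(a + 4)*(a + 2)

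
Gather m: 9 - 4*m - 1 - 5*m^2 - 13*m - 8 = -5*m^2 - 17*m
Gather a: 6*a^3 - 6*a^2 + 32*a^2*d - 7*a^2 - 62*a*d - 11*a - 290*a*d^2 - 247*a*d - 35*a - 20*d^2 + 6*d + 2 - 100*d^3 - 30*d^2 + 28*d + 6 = 6*a^3 + a^2*(32*d - 13) + a*(-290*d^2 - 309*d - 46) - 100*d^3 - 50*d^2 + 34*d + 8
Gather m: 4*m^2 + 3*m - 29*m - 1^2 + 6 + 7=4*m^2 - 26*m + 12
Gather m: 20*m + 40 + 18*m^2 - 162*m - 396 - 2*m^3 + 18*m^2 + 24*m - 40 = -2*m^3 + 36*m^2 - 118*m - 396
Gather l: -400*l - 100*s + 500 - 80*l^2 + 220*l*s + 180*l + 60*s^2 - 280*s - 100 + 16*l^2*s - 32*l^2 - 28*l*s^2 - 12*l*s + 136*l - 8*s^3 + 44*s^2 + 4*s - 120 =l^2*(16*s - 112) + l*(-28*s^2 + 208*s - 84) - 8*s^3 + 104*s^2 - 376*s + 280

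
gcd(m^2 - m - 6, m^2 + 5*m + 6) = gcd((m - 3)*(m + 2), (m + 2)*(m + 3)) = m + 2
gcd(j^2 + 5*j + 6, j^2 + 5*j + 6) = j^2 + 5*j + 6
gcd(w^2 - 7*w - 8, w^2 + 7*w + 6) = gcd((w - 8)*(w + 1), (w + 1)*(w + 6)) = w + 1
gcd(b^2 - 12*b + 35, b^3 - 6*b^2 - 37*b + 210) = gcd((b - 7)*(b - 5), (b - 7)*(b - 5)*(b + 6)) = b^2 - 12*b + 35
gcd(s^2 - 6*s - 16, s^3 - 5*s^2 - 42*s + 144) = s - 8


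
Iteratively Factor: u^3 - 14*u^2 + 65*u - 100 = (u - 4)*(u^2 - 10*u + 25) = (u - 5)*(u - 4)*(u - 5)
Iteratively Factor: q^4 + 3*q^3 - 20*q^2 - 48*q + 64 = (q - 4)*(q^3 + 7*q^2 + 8*q - 16) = (q - 4)*(q + 4)*(q^2 + 3*q - 4) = (q - 4)*(q - 1)*(q + 4)*(q + 4)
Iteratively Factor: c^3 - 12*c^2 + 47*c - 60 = (c - 4)*(c^2 - 8*c + 15) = (c - 4)*(c - 3)*(c - 5)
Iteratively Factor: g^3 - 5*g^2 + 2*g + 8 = (g - 4)*(g^2 - g - 2) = (g - 4)*(g - 2)*(g + 1)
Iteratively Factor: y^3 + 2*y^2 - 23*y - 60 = (y + 3)*(y^2 - y - 20) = (y + 3)*(y + 4)*(y - 5)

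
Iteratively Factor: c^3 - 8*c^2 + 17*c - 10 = (c - 2)*(c^2 - 6*c + 5) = (c - 2)*(c - 1)*(c - 5)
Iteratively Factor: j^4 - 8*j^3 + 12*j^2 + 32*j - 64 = (j - 4)*(j^3 - 4*j^2 - 4*j + 16) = (j - 4)*(j - 2)*(j^2 - 2*j - 8) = (j - 4)^2*(j - 2)*(j + 2)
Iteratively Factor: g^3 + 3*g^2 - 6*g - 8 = (g - 2)*(g^2 + 5*g + 4) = (g - 2)*(g + 1)*(g + 4)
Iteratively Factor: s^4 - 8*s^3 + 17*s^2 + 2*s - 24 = (s - 4)*(s^3 - 4*s^2 + s + 6) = (s - 4)*(s + 1)*(s^2 - 5*s + 6) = (s - 4)*(s - 3)*(s + 1)*(s - 2)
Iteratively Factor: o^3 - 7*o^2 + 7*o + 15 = (o + 1)*(o^2 - 8*o + 15) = (o - 5)*(o + 1)*(o - 3)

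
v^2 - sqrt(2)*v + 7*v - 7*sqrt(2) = (v + 7)*(v - sqrt(2))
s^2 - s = s*(s - 1)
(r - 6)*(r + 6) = r^2 - 36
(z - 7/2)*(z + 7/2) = z^2 - 49/4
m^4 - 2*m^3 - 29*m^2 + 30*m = m*(m - 6)*(m - 1)*(m + 5)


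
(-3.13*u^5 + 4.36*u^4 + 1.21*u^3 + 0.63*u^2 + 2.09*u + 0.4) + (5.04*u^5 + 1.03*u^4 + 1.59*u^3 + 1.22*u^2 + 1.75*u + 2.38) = 1.91*u^5 + 5.39*u^4 + 2.8*u^3 + 1.85*u^2 + 3.84*u + 2.78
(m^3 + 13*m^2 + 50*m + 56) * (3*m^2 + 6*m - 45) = 3*m^5 + 45*m^4 + 183*m^3 - 117*m^2 - 1914*m - 2520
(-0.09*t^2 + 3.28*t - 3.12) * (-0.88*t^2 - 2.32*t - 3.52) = 0.0792*t^4 - 2.6776*t^3 - 4.5472*t^2 - 4.3072*t + 10.9824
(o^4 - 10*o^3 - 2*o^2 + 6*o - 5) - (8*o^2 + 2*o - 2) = o^4 - 10*o^3 - 10*o^2 + 4*o - 3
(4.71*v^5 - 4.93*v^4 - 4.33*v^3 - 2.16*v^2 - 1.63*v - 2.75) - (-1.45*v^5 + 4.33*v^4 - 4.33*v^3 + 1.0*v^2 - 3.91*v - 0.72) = 6.16*v^5 - 9.26*v^4 - 3.16*v^2 + 2.28*v - 2.03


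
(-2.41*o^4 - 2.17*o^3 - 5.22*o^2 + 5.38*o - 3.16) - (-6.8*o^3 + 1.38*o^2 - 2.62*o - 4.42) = -2.41*o^4 + 4.63*o^3 - 6.6*o^2 + 8.0*o + 1.26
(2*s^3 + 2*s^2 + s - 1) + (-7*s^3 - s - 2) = -5*s^3 + 2*s^2 - 3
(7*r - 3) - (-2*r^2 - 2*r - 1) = 2*r^2 + 9*r - 2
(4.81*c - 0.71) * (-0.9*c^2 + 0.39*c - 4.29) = -4.329*c^3 + 2.5149*c^2 - 20.9118*c + 3.0459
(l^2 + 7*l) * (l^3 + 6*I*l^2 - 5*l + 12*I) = l^5 + 7*l^4 + 6*I*l^4 - 5*l^3 + 42*I*l^3 - 35*l^2 + 12*I*l^2 + 84*I*l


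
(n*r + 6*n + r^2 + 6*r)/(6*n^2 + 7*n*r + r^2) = (r + 6)/(6*n + r)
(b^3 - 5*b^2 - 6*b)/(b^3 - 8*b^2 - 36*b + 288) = b*(b + 1)/(b^2 - 2*b - 48)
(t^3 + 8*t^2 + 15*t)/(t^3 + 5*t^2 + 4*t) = (t^2 + 8*t + 15)/(t^2 + 5*t + 4)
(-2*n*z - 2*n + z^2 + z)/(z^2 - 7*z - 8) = (-2*n + z)/(z - 8)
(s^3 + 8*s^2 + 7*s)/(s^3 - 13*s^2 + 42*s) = (s^2 + 8*s + 7)/(s^2 - 13*s + 42)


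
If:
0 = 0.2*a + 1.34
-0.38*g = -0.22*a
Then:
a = -6.70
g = -3.88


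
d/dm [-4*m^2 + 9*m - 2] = 9 - 8*m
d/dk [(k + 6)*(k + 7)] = 2*k + 13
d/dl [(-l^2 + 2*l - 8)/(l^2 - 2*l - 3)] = 22*(l - 1)/(-l^2 + 2*l + 3)^2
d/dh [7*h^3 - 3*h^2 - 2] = 3*h*(7*h - 2)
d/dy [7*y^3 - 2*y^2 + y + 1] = 21*y^2 - 4*y + 1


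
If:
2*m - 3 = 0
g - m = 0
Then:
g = 3/2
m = 3/2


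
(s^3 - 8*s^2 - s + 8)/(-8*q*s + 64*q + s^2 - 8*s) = (1 - s^2)/(8*q - s)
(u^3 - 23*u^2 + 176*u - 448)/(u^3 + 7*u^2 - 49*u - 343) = (u^2 - 16*u + 64)/(u^2 + 14*u + 49)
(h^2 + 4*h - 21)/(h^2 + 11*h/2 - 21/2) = 2*(h - 3)/(2*h - 3)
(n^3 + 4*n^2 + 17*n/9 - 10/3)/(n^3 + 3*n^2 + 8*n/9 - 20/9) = (n + 3)/(n + 2)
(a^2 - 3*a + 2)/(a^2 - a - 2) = (a - 1)/(a + 1)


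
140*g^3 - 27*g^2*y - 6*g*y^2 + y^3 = (-7*g + y)*(-4*g + y)*(5*g + y)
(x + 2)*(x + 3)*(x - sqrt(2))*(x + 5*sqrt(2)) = x^4 + 5*x^3 + 4*sqrt(2)*x^3 - 4*x^2 + 20*sqrt(2)*x^2 - 50*x + 24*sqrt(2)*x - 60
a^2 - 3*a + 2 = (a - 2)*(a - 1)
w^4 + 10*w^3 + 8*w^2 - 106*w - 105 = (w - 3)*(w + 1)*(w + 5)*(w + 7)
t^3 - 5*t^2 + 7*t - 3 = (t - 3)*(t - 1)^2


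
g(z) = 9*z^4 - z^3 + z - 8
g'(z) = 36*z^3 - 3*z^2 + 1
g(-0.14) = -8.13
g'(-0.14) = 0.84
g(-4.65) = 4295.69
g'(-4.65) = -3683.47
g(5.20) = 6437.05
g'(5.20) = 4981.77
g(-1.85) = 101.90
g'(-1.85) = -237.21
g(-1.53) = 43.37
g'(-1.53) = -134.96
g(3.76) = 1741.45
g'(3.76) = 1872.25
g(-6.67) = 18095.43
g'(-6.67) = -10815.14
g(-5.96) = 11553.81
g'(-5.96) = -7727.08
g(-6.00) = 11866.00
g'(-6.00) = -7883.00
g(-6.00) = 11866.00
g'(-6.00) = -7883.00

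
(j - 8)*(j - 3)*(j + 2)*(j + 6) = j^4 - 3*j^3 - 52*j^2 + 60*j + 288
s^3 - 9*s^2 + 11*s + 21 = (s - 7)*(s - 3)*(s + 1)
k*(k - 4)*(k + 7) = k^3 + 3*k^2 - 28*k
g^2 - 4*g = g*(g - 4)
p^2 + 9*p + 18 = (p + 3)*(p + 6)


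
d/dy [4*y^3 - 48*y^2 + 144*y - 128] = 12*y^2 - 96*y + 144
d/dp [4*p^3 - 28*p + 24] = 12*p^2 - 28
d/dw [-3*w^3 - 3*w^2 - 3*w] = -9*w^2 - 6*w - 3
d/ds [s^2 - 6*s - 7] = 2*s - 6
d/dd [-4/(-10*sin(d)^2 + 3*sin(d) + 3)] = 4*(3 - 20*sin(d))*cos(d)/(-10*sin(d)^2 + 3*sin(d) + 3)^2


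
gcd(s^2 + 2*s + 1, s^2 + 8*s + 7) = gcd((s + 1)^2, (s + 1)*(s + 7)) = s + 1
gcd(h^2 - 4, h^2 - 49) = 1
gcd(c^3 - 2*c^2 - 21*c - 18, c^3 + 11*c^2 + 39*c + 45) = c + 3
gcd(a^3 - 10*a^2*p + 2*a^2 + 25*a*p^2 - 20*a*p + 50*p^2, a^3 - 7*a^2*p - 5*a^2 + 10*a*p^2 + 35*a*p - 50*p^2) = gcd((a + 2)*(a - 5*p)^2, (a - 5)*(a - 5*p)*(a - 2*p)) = -a + 5*p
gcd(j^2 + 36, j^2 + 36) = j^2 + 36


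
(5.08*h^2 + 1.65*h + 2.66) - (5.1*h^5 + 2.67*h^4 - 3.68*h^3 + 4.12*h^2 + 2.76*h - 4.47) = -5.1*h^5 - 2.67*h^4 + 3.68*h^3 + 0.96*h^2 - 1.11*h + 7.13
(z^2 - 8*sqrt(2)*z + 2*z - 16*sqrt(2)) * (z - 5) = z^3 - 8*sqrt(2)*z^2 - 3*z^2 - 10*z + 24*sqrt(2)*z + 80*sqrt(2)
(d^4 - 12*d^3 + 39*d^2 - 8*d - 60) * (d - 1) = d^5 - 13*d^4 + 51*d^3 - 47*d^2 - 52*d + 60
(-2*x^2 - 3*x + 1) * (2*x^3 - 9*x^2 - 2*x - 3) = -4*x^5 + 12*x^4 + 33*x^3 + 3*x^2 + 7*x - 3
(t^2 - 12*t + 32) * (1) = t^2 - 12*t + 32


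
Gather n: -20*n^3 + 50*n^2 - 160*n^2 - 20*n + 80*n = -20*n^3 - 110*n^2 + 60*n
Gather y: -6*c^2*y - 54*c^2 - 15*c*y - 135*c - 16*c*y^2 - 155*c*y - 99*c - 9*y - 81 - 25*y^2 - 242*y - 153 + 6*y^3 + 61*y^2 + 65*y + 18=-54*c^2 - 234*c + 6*y^3 + y^2*(36 - 16*c) + y*(-6*c^2 - 170*c - 186) - 216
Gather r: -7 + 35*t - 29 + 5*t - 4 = 40*t - 40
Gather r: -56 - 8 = -64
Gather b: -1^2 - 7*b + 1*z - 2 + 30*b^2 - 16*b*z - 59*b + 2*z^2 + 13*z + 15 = 30*b^2 + b*(-16*z - 66) + 2*z^2 + 14*z + 12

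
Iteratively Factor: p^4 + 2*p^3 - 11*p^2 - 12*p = (p - 3)*(p^3 + 5*p^2 + 4*p) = (p - 3)*(p + 4)*(p^2 + p) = p*(p - 3)*(p + 4)*(p + 1)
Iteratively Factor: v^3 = (v)*(v^2) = v^2*(v)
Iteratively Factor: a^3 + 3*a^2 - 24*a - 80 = (a - 5)*(a^2 + 8*a + 16) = (a - 5)*(a + 4)*(a + 4)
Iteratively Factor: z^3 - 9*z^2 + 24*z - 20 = (z - 5)*(z^2 - 4*z + 4) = (z - 5)*(z - 2)*(z - 2)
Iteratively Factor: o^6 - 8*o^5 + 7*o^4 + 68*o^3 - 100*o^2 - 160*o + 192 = (o - 3)*(o^5 - 5*o^4 - 8*o^3 + 44*o^2 + 32*o - 64) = (o - 3)*(o - 1)*(o^4 - 4*o^3 - 12*o^2 + 32*o + 64) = (o - 4)*(o - 3)*(o - 1)*(o^3 - 12*o - 16) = (o - 4)^2*(o - 3)*(o - 1)*(o^2 + 4*o + 4) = (o - 4)^2*(o - 3)*(o - 1)*(o + 2)*(o + 2)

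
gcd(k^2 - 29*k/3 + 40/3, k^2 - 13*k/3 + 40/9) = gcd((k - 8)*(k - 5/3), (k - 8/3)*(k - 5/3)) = k - 5/3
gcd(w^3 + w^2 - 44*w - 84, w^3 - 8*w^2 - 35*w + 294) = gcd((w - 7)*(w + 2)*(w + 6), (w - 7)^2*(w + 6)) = w^2 - w - 42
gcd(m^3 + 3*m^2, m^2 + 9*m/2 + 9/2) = m + 3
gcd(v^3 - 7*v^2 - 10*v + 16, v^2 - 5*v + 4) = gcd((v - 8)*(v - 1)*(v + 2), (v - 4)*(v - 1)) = v - 1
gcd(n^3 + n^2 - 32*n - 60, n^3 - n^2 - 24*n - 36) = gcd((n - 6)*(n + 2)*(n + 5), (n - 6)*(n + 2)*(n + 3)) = n^2 - 4*n - 12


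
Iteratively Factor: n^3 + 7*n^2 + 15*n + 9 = (n + 1)*(n^2 + 6*n + 9) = (n + 1)*(n + 3)*(n + 3)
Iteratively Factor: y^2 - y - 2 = (y + 1)*(y - 2)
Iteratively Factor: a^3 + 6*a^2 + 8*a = (a + 4)*(a^2 + 2*a) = a*(a + 4)*(a + 2)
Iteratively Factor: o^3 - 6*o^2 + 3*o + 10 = (o + 1)*(o^2 - 7*o + 10) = (o - 2)*(o + 1)*(o - 5)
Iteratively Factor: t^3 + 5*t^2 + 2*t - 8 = (t - 1)*(t^2 + 6*t + 8) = (t - 1)*(t + 4)*(t + 2)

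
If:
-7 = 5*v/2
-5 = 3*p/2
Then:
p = -10/3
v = -14/5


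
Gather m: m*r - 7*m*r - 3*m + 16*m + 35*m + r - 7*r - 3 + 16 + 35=m*(48 - 6*r) - 6*r + 48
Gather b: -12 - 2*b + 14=2 - 2*b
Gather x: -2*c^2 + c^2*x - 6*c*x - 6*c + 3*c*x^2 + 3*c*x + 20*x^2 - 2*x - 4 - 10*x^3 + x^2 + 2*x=-2*c^2 - 6*c - 10*x^3 + x^2*(3*c + 21) + x*(c^2 - 3*c) - 4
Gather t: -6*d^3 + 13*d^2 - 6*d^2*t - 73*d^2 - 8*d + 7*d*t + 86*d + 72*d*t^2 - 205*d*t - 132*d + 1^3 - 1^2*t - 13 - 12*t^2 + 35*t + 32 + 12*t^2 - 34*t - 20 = -6*d^3 - 60*d^2 + 72*d*t^2 - 54*d + t*(-6*d^2 - 198*d)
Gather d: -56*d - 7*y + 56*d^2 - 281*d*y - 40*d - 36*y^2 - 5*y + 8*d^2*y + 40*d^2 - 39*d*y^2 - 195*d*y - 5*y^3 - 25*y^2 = d^2*(8*y + 96) + d*(-39*y^2 - 476*y - 96) - 5*y^3 - 61*y^2 - 12*y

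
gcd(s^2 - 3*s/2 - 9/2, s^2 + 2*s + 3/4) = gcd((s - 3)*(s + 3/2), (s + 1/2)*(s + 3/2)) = s + 3/2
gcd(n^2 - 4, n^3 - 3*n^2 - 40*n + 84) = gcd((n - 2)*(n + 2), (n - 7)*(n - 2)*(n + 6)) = n - 2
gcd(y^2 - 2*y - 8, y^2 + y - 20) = y - 4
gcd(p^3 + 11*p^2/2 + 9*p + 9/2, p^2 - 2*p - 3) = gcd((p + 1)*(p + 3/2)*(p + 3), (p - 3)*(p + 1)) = p + 1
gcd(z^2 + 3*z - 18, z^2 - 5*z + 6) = z - 3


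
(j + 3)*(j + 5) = j^2 + 8*j + 15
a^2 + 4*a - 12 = (a - 2)*(a + 6)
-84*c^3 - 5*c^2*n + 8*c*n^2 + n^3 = (-3*c + n)*(4*c + n)*(7*c + n)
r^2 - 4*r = r*(r - 4)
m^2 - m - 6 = (m - 3)*(m + 2)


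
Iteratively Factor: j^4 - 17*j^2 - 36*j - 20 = (j + 2)*(j^3 - 2*j^2 - 13*j - 10) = (j + 1)*(j + 2)*(j^2 - 3*j - 10) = (j - 5)*(j + 1)*(j + 2)*(j + 2)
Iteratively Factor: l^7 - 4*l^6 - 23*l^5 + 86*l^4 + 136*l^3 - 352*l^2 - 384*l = (l - 3)*(l^6 - l^5 - 26*l^4 + 8*l^3 + 160*l^2 + 128*l) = l*(l - 3)*(l^5 - l^4 - 26*l^3 + 8*l^2 + 160*l + 128) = l*(l - 3)*(l + 4)*(l^4 - 5*l^3 - 6*l^2 + 32*l + 32) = l*(l - 3)*(l + 1)*(l + 4)*(l^3 - 6*l^2 + 32) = l*(l - 3)*(l + 1)*(l + 2)*(l + 4)*(l^2 - 8*l + 16) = l*(l - 4)*(l - 3)*(l + 1)*(l + 2)*(l + 4)*(l - 4)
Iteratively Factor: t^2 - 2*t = (t)*(t - 2)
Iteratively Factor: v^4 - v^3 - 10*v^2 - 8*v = (v + 2)*(v^3 - 3*v^2 - 4*v) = (v - 4)*(v + 2)*(v^2 + v) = (v - 4)*(v + 1)*(v + 2)*(v)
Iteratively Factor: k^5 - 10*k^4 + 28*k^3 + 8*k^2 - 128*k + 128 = (k - 2)*(k^4 - 8*k^3 + 12*k^2 + 32*k - 64) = (k - 2)^2*(k^3 - 6*k^2 + 32) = (k - 2)^2*(k + 2)*(k^2 - 8*k + 16) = (k - 4)*(k - 2)^2*(k + 2)*(k - 4)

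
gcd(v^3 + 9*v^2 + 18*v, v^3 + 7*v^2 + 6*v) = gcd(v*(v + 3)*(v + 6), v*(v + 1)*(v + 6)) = v^2 + 6*v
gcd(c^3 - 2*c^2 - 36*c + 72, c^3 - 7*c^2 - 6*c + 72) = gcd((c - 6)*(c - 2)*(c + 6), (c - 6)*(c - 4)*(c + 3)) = c - 6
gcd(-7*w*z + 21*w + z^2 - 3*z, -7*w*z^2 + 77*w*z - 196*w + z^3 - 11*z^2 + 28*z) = -7*w + z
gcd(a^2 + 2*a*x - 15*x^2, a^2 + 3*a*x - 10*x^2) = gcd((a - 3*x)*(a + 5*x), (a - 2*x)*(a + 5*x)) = a + 5*x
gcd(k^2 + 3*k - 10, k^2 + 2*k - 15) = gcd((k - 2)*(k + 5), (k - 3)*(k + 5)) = k + 5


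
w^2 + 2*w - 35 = (w - 5)*(w + 7)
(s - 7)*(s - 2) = s^2 - 9*s + 14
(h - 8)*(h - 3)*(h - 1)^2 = h^4 - 13*h^3 + 47*h^2 - 59*h + 24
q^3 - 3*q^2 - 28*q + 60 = (q - 6)*(q - 2)*(q + 5)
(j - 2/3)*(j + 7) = j^2 + 19*j/3 - 14/3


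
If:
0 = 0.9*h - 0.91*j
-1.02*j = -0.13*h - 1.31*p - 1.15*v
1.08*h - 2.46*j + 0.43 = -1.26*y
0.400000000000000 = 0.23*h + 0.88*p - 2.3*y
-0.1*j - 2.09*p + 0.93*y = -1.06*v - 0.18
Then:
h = 0.20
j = 0.19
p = 0.06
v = 0.08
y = -0.13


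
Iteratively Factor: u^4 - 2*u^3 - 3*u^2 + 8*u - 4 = (u - 1)*(u^3 - u^2 - 4*u + 4) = (u - 1)*(u + 2)*(u^2 - 3*u + 2) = (u - 1)^2*(u + 2)*(u - 2)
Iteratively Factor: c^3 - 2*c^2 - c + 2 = (c - 1)*(c^2 - c - 2) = (c - 1)*(c + 1)*(c - 2)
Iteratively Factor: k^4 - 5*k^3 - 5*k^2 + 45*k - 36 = (k - 3)*(k^3 - 2*k^2 - 11*k + 12) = (k - 3)*(k + 3)*(k^2 - 5*k + 4) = (k - 4)*(k - 3)*(k + 3)*(k - 1)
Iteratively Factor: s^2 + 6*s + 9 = (s + 3)*(s + 3)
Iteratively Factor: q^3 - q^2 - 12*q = (q - 4)*(q^2 + 3*q) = (q - 4)*(q + 3)*(q)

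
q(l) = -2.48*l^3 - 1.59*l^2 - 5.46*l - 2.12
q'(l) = -7.44*l^2 - 3.18*l - 5.46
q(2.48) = -63.27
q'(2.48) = -59.11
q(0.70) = -7.57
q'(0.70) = -11.33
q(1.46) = -21.20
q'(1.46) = -25.96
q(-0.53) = 0.70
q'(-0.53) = -5.86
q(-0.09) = -1.64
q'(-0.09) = -5.23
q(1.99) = -38.83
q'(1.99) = -41.25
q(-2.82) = 56.25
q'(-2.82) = -55.66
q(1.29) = -17.13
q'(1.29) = -21.94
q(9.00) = -1987.97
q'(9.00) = -636.72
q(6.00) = -627.80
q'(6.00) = -292.38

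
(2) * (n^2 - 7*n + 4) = 2*n^2 - 14*n + 8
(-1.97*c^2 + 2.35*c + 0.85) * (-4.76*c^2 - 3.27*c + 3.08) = 9.3772*c^4 - 4.7441*c^3 - 17.7981*c^2 + 4.4585*c + 2.618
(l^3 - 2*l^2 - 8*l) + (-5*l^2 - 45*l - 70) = l^3 - 7*l^2 - 53*l - 70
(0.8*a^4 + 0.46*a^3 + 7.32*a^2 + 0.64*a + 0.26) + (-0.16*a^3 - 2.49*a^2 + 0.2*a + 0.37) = 0.8*a^4 + 0.3*a^3 + 4.83*a^2 + 0.84*a + 0.63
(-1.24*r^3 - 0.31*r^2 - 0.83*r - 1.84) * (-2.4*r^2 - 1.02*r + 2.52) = 2.976*r^5 + 2.0088*r^4 - 0.8166*r^3 + 4.4814*r^2 - 0.2148*r - 4.6368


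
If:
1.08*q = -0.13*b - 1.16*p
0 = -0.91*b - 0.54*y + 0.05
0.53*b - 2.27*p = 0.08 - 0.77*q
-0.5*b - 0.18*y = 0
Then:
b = -0.08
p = -0.04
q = 0.05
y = 0.24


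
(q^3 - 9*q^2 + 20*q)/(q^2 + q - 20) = q*(q - 5)/(q + 5)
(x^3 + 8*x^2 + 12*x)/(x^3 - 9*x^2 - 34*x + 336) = x*(x + 2)/(x^2 - 15*x + 56)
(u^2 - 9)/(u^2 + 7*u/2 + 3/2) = 2*(u - 3)/(2*u + 1)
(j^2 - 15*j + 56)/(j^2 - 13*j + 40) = (j - 7)/(j - 5)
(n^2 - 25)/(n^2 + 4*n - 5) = (n - 5)/(n - 1)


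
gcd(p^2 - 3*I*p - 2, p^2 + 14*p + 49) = 1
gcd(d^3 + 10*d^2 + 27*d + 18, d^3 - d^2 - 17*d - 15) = d^2 + 4*d + 3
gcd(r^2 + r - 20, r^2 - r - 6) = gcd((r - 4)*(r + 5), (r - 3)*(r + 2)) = 1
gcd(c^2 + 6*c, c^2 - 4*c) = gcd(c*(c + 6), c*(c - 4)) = c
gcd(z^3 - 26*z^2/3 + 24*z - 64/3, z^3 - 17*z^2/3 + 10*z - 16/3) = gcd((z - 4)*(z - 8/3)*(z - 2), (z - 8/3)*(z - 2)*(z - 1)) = z^2 - 14*z/3 + 16/3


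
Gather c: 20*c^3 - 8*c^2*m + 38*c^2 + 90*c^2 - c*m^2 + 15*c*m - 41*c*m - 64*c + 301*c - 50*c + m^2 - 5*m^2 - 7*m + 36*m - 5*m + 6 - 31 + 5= 20*c^3 + c^2*(128 - 8*m) + c*(-m^2 - 26*m + 187) - 4*m^2 + 24*m - 20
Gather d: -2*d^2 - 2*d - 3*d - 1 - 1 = -2*d^2 - 5*d - 2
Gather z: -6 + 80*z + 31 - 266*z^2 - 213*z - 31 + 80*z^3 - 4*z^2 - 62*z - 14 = 80*z^3 - 270*z^2 - 195*z - 20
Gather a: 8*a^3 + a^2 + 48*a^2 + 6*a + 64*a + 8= 8*a^3 + 49*a^2 + 70*a + 8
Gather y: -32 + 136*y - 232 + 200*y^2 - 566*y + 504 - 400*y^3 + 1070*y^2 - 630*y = -400*y^3 + 1270*y^2 - 1060*y + 240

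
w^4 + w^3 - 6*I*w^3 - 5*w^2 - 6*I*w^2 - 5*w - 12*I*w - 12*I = (w + 1)*(w - 4*I)*(w - 3*I)*(w + I)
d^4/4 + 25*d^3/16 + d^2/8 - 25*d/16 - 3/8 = (d/4 + 1/4)*(d - 1)*(d + 1/4)*(d + 6)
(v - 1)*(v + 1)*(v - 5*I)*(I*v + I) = I*v^4 + 5*v^3 + I*v^3 + 5*v^2 - I*v^2 - 5*v - I*v - 5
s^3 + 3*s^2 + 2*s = s*(s + 1)*(s + 2)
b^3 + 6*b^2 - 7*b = b*(b - 1)*(b + 7)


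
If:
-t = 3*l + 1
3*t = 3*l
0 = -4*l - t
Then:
No Solution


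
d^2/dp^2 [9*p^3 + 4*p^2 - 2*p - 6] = 54*p + 8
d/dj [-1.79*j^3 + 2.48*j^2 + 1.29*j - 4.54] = -5.37*j^2 + 4.96*j + 1.29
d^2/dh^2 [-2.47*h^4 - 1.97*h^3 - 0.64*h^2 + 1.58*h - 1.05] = -29.64*h^2 - 11.82*h - 1.28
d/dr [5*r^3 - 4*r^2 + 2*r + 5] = 15*r^2 - 8*r + 2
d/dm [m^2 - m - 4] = 2*m - 1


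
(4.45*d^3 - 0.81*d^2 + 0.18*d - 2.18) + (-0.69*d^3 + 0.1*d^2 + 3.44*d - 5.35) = 3.76*d^3 - 0.71*d^2 + 3.62*d - 7.53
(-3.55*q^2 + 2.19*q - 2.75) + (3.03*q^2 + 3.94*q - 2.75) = -0.52*q^2 + 6.13*q - 5.5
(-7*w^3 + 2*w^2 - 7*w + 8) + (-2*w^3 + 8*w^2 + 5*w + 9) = -9*w^3 + 10*w^2 - 2*w + 17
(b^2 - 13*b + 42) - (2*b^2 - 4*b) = -b^2 - 9*b + 42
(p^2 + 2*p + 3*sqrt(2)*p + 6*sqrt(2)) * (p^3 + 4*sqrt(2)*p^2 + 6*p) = p^5 + 2*p^4 + 7*sqrt(2)*p^4 + 14*sqrt(2)*p^3 + 30*p^3 + 18*sqrt(2)*p^2 + 60*p^2 + 36*sqrt(2)*p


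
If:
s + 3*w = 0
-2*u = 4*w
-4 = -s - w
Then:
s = 6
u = 4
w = -2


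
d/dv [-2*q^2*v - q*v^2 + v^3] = -2*q^2 - 2*q*v + 3*v^2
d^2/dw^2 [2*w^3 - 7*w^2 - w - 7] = 12*w - 14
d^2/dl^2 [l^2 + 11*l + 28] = 2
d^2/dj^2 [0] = 0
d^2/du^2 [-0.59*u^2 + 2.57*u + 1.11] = -1.18000000000000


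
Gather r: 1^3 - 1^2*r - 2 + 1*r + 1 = 0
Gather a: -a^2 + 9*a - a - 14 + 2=-a^2 + 8*a - 12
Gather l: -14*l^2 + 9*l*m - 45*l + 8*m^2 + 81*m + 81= -14*l^2 + l*(9*m - 45) + 8*m^2 + 81*m + 81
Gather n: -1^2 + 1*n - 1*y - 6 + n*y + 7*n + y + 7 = n*(y + 8)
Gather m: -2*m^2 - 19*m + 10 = -2*m^2 - 19*m + 10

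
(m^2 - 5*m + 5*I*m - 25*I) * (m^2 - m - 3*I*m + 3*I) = m^4 - 6*m^3 + 2*I*m^3 + 20*m^2 - 12*I*m^2 - 90*m + 10*I*m + 75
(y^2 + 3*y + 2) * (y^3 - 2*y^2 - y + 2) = y^5 + y^4 - 5*y^3 - 5*y^2 + 4*y + 4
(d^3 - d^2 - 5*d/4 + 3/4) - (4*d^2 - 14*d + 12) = d^3 - 5*d^2 + 51*d/4 - 45/4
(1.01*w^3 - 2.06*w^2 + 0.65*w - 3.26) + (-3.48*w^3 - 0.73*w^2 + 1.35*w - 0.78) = -2.47*w^3 - 2.79*w^2 + 2.0*w - 4.04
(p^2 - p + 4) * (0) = 0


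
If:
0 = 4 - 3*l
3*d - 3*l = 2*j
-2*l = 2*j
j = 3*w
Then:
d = 4/9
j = -4/3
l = 4/3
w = -4/9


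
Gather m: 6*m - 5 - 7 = 6*m - 12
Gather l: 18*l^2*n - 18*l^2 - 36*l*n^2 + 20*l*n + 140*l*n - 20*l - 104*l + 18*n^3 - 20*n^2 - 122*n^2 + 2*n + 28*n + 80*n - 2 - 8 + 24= l^2*(18*n - 18) + l*(-36*n^2 + 160*n - 124) + 18*n^3 - 142*n^2 + 110*n + 14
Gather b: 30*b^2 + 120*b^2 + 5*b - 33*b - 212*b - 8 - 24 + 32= 150*b^2 - 240*b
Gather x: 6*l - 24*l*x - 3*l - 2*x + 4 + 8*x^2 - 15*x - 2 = 3*l + 8*x^2 + x*(-24*l - 17) + 2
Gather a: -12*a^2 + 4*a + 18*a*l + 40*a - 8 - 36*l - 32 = -12*a^2 + a*(18*l + 44) - 36*l - 40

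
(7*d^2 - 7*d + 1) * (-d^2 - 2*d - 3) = -7*d^4 - 7*d^3 - 8*d^2 + 19*d - 3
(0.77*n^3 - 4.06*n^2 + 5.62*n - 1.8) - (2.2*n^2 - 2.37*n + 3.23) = 0.77*n^3 - 6.26*n^2 + 7.99*n - 5.03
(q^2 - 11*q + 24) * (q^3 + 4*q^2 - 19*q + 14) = q^5 - 7*q^4 - 39*q^3 + 319*q^2 - 610*q + 336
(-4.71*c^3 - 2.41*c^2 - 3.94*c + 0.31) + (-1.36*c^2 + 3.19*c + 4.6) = -4.71*c^3 - 3.77*c^2 - 0.75*c + 4.91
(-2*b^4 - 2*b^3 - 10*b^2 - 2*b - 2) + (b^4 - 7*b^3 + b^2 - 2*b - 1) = -b^4 - 9*b^3 - 9*b^2 - 4*b - 3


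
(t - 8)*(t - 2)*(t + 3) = t^3 - 7*t^2 - 14*t + 48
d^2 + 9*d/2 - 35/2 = (d - 5/2)*(d + 7)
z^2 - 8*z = z*(z - 8)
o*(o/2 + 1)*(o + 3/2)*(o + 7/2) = o^4/2 + 7*o^3/2 + 61*o^2/8 + 21*o/4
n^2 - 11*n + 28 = (n - 7)*(n - 4)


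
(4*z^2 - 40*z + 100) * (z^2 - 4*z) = 4*z^4 - 56*z^3 + 260*z^2 - 400*z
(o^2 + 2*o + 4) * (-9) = -9*o^2 - 18*o - 36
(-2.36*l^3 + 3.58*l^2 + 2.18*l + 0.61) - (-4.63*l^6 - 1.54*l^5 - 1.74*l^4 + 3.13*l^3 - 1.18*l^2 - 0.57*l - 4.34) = 4.63*l^6 + 1.54*l^5 + 1.74*l^4 - 5.49*l^3 + 4.76*l^2 + 2.75*l + 4.95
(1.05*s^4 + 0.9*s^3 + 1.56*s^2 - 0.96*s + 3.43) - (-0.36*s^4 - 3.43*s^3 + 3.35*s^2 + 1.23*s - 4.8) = 1.41*s^4 + 4.33*s^3 - 1.79*s^2 - 2.19*s + 8.23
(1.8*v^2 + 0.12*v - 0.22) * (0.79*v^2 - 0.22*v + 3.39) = 1.422*v^4 - 0.3012*v^3 + 5.9018*v^2 + 0.4552*v - 0.7458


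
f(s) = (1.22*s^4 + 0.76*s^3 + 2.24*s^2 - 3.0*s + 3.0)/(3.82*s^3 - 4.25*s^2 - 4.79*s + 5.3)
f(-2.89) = -0.89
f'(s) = (-11.46*s^2 + 8.5*s + 4.79)*(1.22*s^4 + 0.76*s^3 + 2.24*s^2 - 3.0*s + 3.0)/(3.82*s^3 - 4.25*s^2 - 4.79*s + 5.3)^2 + (4.88*s^3 + 2.28*s^2 + 4.48*s - 3.0)/(3.82*s^3 - 4.25*s^2 - 4.79*s + 5.3)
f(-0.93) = 2.67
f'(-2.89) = 0.10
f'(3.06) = -0.17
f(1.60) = 6.26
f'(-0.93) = -14.61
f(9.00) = 3.63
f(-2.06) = -0.94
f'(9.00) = 0.29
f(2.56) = 2.57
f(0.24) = 0.61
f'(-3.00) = 0.13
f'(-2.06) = -0.34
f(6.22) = 2.85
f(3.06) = 2.38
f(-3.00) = -0.91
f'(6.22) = 0.26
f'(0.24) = 0.52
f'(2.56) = -0.66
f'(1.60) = -16.04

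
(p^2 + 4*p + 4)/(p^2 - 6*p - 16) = (p + 2)/(p - 8)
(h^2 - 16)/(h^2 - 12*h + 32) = (h + 4)/(h - 8)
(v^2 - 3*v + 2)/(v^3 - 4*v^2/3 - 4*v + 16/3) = 3*(v - 1)/(3*v^2 + 2*v - 8)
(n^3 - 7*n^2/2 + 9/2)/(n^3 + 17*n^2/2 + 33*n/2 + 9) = (2*n^2 - 9*n + 9)/(2*n^2 + 15*n + 18)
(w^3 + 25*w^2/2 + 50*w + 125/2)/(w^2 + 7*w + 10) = (2*w^2 + 15*w + 25)/(2*(w + 2))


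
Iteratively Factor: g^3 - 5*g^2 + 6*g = (g - 2)*(g^2 - 3*g) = g*(g - 2)*(g - 3)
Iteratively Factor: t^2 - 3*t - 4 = (t - 4)*(t + 1)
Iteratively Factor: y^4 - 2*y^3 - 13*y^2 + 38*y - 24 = (y - 2)*(y^3 - 13*y + 12) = (y - 3)*(y - 2)*(y^2 + 3*y - 4) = (y - 3)*(y - 2)*(y - 1)*(y + 4)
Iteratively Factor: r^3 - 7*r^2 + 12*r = (r - 4)*(r^2 - 3*r) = r*(r - 4)*(r - 3)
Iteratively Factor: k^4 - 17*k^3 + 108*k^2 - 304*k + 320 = (k - 5)*(k^3 - 12*k^2 + 48*k - 64) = (k - 5)*(k - 4)*(k^2 - 8*k + 16) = (k - 5)*(k - 4)^2*(k - 4)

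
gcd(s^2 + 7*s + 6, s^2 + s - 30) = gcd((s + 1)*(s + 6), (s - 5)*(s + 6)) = s + 6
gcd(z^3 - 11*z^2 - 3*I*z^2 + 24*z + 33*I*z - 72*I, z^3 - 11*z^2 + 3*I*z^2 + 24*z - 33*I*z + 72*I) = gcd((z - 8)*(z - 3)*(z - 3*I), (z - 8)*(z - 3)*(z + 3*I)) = z^2 - 11*z + 24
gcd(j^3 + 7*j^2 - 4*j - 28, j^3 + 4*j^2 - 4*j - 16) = j^2 - 4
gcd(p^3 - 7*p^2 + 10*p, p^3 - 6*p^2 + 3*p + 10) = p^2 - 7*p + 10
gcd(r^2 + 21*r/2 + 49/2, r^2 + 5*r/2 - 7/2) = r + 7/2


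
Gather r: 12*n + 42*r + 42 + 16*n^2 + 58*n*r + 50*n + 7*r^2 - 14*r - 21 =16*n^2 + 62*n + 7*r^2 + r*(58*n + 28) + 21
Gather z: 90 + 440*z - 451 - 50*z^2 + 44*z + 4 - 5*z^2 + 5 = -55*z^2 + 484*z - 352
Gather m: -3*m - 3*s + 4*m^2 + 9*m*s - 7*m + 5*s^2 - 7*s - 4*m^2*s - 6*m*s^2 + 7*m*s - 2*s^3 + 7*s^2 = m^2*(4 - 4*s) + m*(-6*s^2 + 16*s - 10) - 2*s^3 + 12*s^2 - 10*s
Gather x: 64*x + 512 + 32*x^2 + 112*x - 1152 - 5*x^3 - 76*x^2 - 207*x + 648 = -5*x^3 - 44*x^2 - 31*x + 8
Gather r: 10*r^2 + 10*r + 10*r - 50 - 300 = 10*r^2 + 20*r - 350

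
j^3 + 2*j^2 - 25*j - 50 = (j - 5)*(j + 2)*(j + 5)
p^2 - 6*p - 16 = (p - 8)*(p + 2)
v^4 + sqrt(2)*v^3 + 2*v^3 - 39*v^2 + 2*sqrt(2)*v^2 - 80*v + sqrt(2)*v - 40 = (v - 4*sqrt(2))*(v + 5*sqrt(2))*(sqrt(2)*v/2 + sqrt(2)/2)*(sqrt(2)*v + sqrt(2))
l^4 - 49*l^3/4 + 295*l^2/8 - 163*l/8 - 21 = (l - 8)*(l - 3)*(l - 7/4)*(l + 1/2)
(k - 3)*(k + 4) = k^2 + k - 12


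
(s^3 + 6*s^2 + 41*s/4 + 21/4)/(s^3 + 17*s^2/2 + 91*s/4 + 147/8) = 2*(s + 1)/(2*s + 7)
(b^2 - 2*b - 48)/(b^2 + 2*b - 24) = (b - 8)/(b - 4)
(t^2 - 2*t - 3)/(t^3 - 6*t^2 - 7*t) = (t - 3)/(t*(t - 7))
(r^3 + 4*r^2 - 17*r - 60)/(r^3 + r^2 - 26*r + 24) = (r^2 + 8*r + 15)/(r^2 + 5*r - 6)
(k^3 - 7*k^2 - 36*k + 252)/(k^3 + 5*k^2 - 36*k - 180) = (k - 7)/(k + 5)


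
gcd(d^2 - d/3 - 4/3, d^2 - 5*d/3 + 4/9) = d - 4/3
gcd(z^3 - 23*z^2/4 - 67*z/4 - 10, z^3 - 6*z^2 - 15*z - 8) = z^2 - 7*z - 8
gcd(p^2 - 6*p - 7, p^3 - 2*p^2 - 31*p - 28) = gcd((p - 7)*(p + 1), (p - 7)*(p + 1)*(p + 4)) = p^2 - 6*p - 7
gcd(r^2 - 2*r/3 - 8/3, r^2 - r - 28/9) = r + 4/3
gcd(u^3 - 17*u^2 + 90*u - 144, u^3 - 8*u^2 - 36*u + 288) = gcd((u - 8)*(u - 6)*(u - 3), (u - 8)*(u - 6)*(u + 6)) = u^2 - 14*u + 48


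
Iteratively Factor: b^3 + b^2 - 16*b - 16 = (b + 4)*(b^2 - 3*b - 4) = (b + 1)*(b + 4)*(b - 4)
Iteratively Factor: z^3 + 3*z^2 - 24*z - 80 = (z + 4)*(z^2 - z - 20) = (z - 5)*(z + 4)*(z + 4)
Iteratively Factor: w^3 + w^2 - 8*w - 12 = (w + 2)*(w^2 - w - 6) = (w - 3)*(w + 2)*(w + 2)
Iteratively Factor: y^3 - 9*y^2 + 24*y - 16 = (y - 1)*(y^2 - 8*y + 16) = (y - 4)*(y - 1)*(y - 4)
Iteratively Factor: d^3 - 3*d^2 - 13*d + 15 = (d + 3)*(d^2 - 6*d + 5) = (d - 5)*(d + 3)*(d - 1)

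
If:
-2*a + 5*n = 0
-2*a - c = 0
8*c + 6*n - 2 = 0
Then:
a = -5/34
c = 5/17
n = -1/17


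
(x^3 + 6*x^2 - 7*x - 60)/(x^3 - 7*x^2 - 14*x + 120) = (x^2 + 2*x - 15)/(x^2 - 11*x + 30)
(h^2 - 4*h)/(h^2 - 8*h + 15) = h*(h - 4)/(h^2 - 8*h + 15)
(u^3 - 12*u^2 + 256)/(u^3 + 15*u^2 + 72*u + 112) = (u^2 - 16*u + 64)/(u^2 + 11*u + 28)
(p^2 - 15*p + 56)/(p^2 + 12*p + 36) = (p^2 - 15*p + 56)/(p^2 + 12*p + 36)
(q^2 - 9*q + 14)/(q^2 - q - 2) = (q - 7)/(q + 1)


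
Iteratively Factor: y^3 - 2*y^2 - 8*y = (y + 2)*(y^2 - 4*y) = (y - 4)*(y + 2)*(y)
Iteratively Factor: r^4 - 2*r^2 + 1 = (r + 1)*(r^3 - r^2 - r + 1) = (r - 1)*(r + 1)*(r^2 - 1) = (r - 1)^2*(r + 1)*(r + 1)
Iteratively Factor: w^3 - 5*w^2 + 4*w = (w - 4)*(w^2 - w) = w*(w - 4)*(w - 1)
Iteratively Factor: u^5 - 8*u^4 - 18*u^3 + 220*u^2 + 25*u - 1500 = (u + 4)*(u^4 - 12*u^3 + 30*u^2 + 100*u - 375) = (u - 5)*(u + 4)*(u^3 - 7*u^2 - 5*u + 75) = (u - 5)*(u + 3)*(u + 4)*(u^2 - 10*u + 25) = (u - 5)^2*(u + 3)*(u + 4)*(u - 5)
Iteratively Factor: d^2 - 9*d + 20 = (d - 4)*(d - 5)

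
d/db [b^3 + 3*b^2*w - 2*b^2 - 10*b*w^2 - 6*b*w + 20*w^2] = 3*b^2 + 6*b*w - 4*b - 10*w^2 - 6*w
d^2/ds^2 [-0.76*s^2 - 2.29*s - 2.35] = -1.52000000000000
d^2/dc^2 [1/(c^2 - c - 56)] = 2*(c^2 - c - (2*c - 1)^2 - 56)/(-c^2 + c + 56)^3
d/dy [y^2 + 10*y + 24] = 2*y + 10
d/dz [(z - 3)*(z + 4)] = 2*z + 1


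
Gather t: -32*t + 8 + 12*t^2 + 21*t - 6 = 12*t^2 - 11*t + 2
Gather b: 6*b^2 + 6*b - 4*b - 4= 6*b^2 + 2*b - 4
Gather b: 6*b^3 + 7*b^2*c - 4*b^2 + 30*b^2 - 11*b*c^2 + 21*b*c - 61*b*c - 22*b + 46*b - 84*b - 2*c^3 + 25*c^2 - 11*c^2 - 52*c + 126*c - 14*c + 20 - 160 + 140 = 6*b^3 + b^2*(7*c + 26) + b*(-11*c^2 - 40*c - 60) - 2*c^3 + 14*c^2 + 60*c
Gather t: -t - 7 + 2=-t - 5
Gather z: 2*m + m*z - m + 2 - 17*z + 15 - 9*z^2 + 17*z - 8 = m*z + m - 9*z^2 + 9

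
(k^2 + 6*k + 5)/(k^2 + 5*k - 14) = (k^2 + 6*k + 5)/(k^2 + 5*k - 14)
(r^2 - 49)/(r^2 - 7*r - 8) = (49 - r^2)/(-r^2 + 7*r + 8)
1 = 1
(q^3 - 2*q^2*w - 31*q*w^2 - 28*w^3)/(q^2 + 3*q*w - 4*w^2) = (q^2 - 6*q*w - 7*w^2)/(q - w)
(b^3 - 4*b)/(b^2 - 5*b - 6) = b*(4 - b^2)/(-b^2 + 5*b + 6)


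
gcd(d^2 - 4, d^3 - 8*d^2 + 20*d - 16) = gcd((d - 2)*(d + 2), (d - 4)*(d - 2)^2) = d - 2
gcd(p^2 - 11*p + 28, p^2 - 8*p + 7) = p - 7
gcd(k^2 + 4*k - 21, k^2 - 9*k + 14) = 1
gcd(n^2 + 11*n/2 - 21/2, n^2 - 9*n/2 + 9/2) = n - 3/2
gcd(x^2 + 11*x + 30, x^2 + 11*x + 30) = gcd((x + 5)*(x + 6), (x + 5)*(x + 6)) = x^2 + 11*x + 30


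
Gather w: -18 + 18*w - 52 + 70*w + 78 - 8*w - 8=80*w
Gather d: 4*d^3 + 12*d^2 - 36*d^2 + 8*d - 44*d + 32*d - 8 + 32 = 4*d^3 - 24*d^2 - 4*d + 24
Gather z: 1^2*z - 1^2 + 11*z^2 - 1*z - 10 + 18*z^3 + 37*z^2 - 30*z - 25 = 18*z^3 + 48*z^2 - 30*z - 36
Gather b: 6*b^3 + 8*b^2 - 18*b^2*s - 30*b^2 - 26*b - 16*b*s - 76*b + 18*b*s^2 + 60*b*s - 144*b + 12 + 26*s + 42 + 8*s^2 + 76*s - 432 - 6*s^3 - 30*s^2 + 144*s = 6*b^3 + b^2*(-18*s - 22) + b*(18*s^2 + 44*s - 246) - 6*s^3 - 22*s^2 + 246*s - 378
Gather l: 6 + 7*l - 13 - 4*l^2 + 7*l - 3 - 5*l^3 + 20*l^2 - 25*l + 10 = -5*l^3 + 16*l^2 - 11*l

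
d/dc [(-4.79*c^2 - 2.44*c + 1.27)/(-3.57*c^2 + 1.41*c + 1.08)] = (-15.4647*c^2 - 1.2786*c - 4.4259)/(12.7449*c^4 - 10.0674*c^3 - 5.7231*c^2 + 3.0456*c + 1.1664)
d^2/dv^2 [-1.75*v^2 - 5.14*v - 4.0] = -3.50000000000000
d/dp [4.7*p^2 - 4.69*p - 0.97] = 9.4*p - 4.69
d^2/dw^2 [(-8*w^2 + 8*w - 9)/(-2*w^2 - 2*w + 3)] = 4*(-32*w^3 + 126*w^2 - 18*w + 57)/(8*w^6 + 24*w^5 - 12*w^4 - 64*w^3 + 18*w^2 + 54*w - 27)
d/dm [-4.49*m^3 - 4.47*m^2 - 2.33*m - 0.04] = -13.47*m^2 - 8.94*m - 2.33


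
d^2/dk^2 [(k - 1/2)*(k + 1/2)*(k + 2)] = 6*k + 4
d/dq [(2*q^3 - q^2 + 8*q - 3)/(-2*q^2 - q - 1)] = (-4*q^4 - 4*q^3 + 11*q^2 - 10*q - 11)/(4*q^4 + 4*q^3 + 5*q^2 + 2*q + 1)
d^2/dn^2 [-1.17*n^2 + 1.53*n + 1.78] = -2.34000000000000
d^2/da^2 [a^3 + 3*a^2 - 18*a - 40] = 6*a + 6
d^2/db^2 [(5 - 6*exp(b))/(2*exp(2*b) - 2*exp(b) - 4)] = (-6*exp(4*b) + 14*exp(3*b) - 87*exp(2*b) + 57*exp(b) - 34)*exp(b)/(2*(exp(6*b) - 3*exp(5*b) - 3*exp(4*b) + 11*exp(3*b) + 6*exp(2*b) - 12*exp(b) - 8))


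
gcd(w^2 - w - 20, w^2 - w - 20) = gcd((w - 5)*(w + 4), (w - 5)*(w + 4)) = w^2 - w - 20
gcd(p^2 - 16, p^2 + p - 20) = p - 4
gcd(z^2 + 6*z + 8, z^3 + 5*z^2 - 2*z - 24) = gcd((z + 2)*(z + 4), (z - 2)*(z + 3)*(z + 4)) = z + 4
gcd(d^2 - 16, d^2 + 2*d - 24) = d - 4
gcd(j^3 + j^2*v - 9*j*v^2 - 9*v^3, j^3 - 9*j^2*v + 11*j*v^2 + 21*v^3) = -j^2 + 2*j*v + 3*v^2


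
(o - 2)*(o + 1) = o^2 - o - 2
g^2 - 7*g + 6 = (g - 6)*(g - 1)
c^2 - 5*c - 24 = (c - 8)*(c + 3)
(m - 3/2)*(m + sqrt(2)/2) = m^2 - 3*m/2 + sqrt(2)*m/2 - 3*sqrt(2)/4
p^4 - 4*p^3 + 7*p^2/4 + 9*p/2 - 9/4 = (p - 3)*(p - 3/2)*(p - 1/2)*(p + 1)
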